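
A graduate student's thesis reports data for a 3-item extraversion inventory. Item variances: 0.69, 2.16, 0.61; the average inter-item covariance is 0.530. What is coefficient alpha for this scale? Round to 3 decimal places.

Σσ²ᵢ = 0.69 + 2.16 + 0.61 = 3.46
Sum of the 3 distinct covariances = 3 × 0.530 = 1.590
Var(T) = Σσ²ᵢ + 2·Σcov = 3.46 + 2 × 1.590 = 6.640
α = (3/2)·(1 − 3.46/6.640) = 0.718

α = 0.718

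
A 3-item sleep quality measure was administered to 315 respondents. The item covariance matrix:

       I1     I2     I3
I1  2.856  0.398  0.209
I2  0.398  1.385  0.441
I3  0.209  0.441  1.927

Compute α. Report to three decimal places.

α = 0.380

sum of item variances = 2.856 + 1.385 + 1.927 = 6.168
Sum of off-diagonal covariances = 1.048
σ²_total = 6.168 + 2 × 1.048 = 8.264
α = (k/(k−1))·(1 − sum of item variances/σ²_total) = (3/2)·(1 − 6.168/8.264) = 0.380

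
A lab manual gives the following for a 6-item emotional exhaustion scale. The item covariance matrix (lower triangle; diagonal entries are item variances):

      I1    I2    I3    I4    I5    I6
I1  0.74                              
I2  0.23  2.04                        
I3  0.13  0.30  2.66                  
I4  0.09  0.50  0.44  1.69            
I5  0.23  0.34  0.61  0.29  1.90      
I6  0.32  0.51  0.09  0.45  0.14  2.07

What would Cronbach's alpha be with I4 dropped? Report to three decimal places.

Remaining items: I1, I2, I3, I5, I6 (k = 5).
Σσ²ᵢ = 0.74 + 2.04 + 2.66 + 1.90 + 2.07 = 9.41
Var(T) = 9.41 + 2 × 2.90 = 15.21
α (item deleted) = (5/4)·(1 − 9.41/15.21) = 0.477

α = 0.477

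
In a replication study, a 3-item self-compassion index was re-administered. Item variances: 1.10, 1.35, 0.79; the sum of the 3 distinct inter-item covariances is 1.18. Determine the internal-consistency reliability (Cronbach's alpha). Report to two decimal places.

Σσᵢ² = 1.10 + 1.35 + 0.79 = 3.24
Sum of distinct covariances = 1.18
Var(T) = Σσᵢ² + 2·Σcov = 3.24 + 2 × 1.18 = 5.60
α = (3/2)·(1 − 3.24/5.60) = 0.63

Cronbach's alpha = 0.63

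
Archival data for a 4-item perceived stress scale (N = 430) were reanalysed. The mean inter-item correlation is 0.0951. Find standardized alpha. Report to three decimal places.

Standardized α = k·r̄ / (1 + (k−1)·r̄) = 4 × 0.0951 / (1 + 3 × 0.0951)
  = 0.3804 / 1.2853 = 0.296

α = 0.296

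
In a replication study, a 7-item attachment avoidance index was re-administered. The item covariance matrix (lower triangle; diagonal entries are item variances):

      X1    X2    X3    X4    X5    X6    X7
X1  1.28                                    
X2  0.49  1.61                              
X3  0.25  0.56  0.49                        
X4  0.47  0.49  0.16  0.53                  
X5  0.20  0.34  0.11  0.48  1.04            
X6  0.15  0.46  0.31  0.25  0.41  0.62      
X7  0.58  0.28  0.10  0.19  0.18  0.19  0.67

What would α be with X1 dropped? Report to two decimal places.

Remaining items: X2, X3, X4, X5, X6, X7 (k = 6).
Σσᵢ² = 1.61 + 0.49 + 0.53 + 1.04 + 0.62 + 0.67 = 4.96
total variance = 4.96 + 2 × 4.51 = 13.98
α (item deleted) = (6/5)·(1 − 4.96/13.98) = 0.77

α = 0.77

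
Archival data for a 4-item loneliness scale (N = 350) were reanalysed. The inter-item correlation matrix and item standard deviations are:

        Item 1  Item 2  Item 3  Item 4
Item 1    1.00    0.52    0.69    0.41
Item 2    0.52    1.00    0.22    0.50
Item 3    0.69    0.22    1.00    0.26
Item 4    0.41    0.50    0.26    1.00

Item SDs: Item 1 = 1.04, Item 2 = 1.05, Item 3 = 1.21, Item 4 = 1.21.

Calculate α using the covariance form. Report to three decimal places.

α = 0.746

Σσ²ᵢ = 1.04² + 1.05² + 1.21² + 1.21² = 5.1123
Covariances σ_ij = r_ij · s_i · s_j:
  σ(Item 1,Item 2) = 0.52 × 1.04 × 1.05 = 0.5678
  σ(Item 1,Item 3) = 0.69 × 1.04 × 1.21 = 0.8683
  σ(Item 1,Item 4) = 0.41 × 1.04 × 1.21 = 0.5159
  σ(Item 2,Item 3) = 0.22 × 1.05 × 1.21 = 0.2795
  σ(Item 2,Item 4) = 0.50 × 1.05 × 1.21 = 0.6352
  σ(Item 3,Item 4) = 0.26 × 1.21 × 1.21 = 0.3807
σ²_T = Σσ²ᵢ + 2·Σσ_ij = 5.1123 + 2 × 3.2474 = 11.6071
α = (4/3)·(1 − 5.1123/11.6071) = 0.746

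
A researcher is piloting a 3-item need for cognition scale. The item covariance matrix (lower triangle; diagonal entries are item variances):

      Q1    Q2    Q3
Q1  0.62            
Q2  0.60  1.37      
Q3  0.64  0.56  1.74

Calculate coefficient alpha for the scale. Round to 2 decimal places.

α = 0.74

sum of item variances = 0.62 + 1.37 + 1.74 = 3.73
Sum of off-diagonal covariances = 1.80
σ²_T = 3.73 + 2 × 1.80 = 7.33
α = (k/(k−1))·(1 − sum of item variances/σ²_T) = (3/2)·(1 − 3.73/7.33) = 0.74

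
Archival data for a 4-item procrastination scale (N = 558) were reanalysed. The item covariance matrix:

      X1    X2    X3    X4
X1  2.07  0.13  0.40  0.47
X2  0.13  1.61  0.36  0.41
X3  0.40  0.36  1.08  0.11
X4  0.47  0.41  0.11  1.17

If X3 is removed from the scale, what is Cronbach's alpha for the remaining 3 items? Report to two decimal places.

Remaining items: X1, X2, X4 (k = 3).
sum of item variances = 2.07 + 1.61 + 1.17 = 4.85
Var(T) = 4.85 + 2 × 1.01 = 6.87
α (item deleted) = (3/2)·(1 − 4.85/6.87) = 0.44

α = 0.44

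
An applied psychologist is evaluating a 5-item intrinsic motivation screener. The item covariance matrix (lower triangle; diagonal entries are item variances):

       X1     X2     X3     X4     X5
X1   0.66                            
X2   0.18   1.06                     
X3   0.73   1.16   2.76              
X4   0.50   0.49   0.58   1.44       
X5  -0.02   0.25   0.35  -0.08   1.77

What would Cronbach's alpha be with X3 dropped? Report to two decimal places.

α = 0.46

Remaining items: X1, X2, X4, X5 (k = 4).
Σσᵢ² = 0.66 + 1.06 + 1.44 + 1.77 = 4.93
Var(T) = 4.93 + 2 × 1.32 = 7.57
α (item deleted) = (4/3)·(1 − 4.93/7.57) = 0.46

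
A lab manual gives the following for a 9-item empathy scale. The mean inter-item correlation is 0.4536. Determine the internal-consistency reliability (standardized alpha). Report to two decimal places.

Standardized α = k·r̄ / (1 + (k−1)·r̄) = 9 × 0.4536 / (1 + 8 × 0.4536)
  = 4.0824 / 4.6288 = 0.88

α = 0.88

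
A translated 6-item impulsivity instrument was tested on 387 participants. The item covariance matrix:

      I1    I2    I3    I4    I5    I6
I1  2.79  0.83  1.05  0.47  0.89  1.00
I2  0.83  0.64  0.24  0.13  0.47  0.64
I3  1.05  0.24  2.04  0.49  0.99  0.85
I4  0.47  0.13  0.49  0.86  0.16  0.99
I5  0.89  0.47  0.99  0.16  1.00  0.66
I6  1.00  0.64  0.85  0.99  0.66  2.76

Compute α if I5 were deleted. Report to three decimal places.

α = 0.744

Remaining items: I1, I2, I3, I4, I6 (k = 5).
Σσ²ᵢ = 2.79 + 0.64 + 2.04 + 0.86 + 2.76 = 9.09
total variance = 9.09 + 2 × 6.69 = 22.47
α (item deleted) = (5/4)·(1 − 9.09/22.47) = 0.744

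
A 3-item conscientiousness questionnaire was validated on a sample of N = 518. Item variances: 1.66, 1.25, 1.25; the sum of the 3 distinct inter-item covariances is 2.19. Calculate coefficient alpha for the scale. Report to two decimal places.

α = 0.77

sum of item variances = 1.66 + 1.25 + 1.25 = 4.16
Sum of distinct covariances = 2.19
σ²_T = sum of item variances + 2·Σcov = 4.16 + 2 × 2.19 = 8.54
α = (3/2)·(1 − 4.16/8.54) = 0.77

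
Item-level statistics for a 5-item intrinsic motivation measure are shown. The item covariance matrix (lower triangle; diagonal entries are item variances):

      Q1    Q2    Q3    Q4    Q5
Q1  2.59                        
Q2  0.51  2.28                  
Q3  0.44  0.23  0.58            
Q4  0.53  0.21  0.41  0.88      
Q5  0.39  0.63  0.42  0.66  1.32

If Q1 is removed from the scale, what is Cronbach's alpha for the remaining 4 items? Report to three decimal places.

Cronbach's alpha = 0.671

Remaining items: Q2, Q3, Q4, Q5 (k = 4).
ΣVar(i) = 2.28 + 0.58 + 0.88 + 1.32 = 5.06
total variance = 5.06 + 2 × 2.56 = 10.18
α (item deleted) = (4/3)·(1 − 5.06/10.18) = 0.671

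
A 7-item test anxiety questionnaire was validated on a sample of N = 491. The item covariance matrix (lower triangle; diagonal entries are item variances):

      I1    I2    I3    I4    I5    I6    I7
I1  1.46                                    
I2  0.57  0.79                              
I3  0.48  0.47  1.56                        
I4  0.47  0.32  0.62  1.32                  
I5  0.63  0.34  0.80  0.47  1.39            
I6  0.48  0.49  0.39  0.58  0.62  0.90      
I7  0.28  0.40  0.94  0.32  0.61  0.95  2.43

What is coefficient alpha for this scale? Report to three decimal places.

α = 0.811

Σσ²ᵢ = 1.46 + 0.79 + 1.56 + 1.32 + 1.39 + 0.90 + 2.43 = 9.85
Sum of the distinct covariances = 11.23
σ²_T = 9.85 + 2 × 11.23 = 32.31
α = (k/(k−1))·(1 − Σσ²ᵢ/σ²_T) = (7/6)·(1 − 9.85/32.31) = 0.811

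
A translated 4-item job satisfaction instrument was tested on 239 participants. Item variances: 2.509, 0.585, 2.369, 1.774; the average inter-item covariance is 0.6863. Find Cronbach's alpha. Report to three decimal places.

ΣVar(i) = 2.509 + 0.585 + 2.369 + 1.774 = 7.237
Sum of the 6 distinct covariances = 6 × 0.6863 = 4.1178
σ²_T = ΣVar(i) + 2·Σcov = 7.237 + 2 × 4.1178 = 15.4726
α = (4/3)·(1 − 7.237/15.4726) = 0.710

Cronbach's alpha = 0.710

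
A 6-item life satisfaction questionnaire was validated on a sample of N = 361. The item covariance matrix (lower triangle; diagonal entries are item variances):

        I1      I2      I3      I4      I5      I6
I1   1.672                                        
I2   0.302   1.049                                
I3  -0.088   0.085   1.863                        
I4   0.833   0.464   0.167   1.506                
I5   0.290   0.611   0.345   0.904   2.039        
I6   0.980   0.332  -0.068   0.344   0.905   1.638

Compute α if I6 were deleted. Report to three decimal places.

α = 0.613

Remaining items: I1, I2, I3, I4, I5 (k = 5).
ΣVar(i) = 1.672 + 1.049 + 1.863 + 1.506 + 2.039 = 8.129
Var(T) = 8.129 + 2 × 3.913 = 15.955
α (item deleted) = (5/4)·(1 − 8.129/15.955) = 0.613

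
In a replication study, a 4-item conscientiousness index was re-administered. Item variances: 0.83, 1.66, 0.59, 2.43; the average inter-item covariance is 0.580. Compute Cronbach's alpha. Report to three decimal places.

α = 0.744

Σσ²ᵢ = 0.83 + 1.66 + 0.59 + 2.43 = 5.51
Sum of the 6 distinct covariances = 6 × 0.580 = 3.480
σ²_total = Σσ²ᵢ + 2·Σcov = 5.51 + 2 × 3.480 = 12.470
α = (4/3)·(1 − 5.51/12.470) = 0.744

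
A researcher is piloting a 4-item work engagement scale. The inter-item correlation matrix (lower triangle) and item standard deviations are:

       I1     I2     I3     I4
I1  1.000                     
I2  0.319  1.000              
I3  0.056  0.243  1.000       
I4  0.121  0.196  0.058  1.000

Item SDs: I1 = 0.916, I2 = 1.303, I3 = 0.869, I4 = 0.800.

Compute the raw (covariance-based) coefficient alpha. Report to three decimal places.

α = 0.459

Σσ²ᵢ = 0.916² + 1.303² + 0.869² + 0.800² = 3.9320
Covariances σ_ij = r_ij · s_i · s_j:
  σ(I1,I2) = 0.319 × 0.916 × 1.303 = 0.3807
  σ(I1,I3) = 0.056 × 0.916 × 0.869 = 0.0446
  σ(I1,I4) = 0.121 × 0.916 × 0.800 = 0.0887
  σ(I2,I3) = 0.243 × 1.303 × 0.869 = 0.2752
  σ(I2,I4) = 0.196 × 1.303 × 0.800 = 0.2043
  σ(I3,I4) = 0.058 × 0.869 × 0.800 = 0.0403
σ²_T = Σσ²ᵢ + 2·Σσ_ij = 3.9320 + 2 × 1.0338 = 5.9996
α = (4/3)·(1 − 3.9320/5.9996) = 0.459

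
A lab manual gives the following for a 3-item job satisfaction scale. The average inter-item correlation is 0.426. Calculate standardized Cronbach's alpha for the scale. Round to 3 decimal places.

Standardized α = k·r̄ / (1 + (k−1)·r̄) = 3 × 0.426 / (1 + 2 × 0.426)
  = 1.2780 / 1.8520 = 0.690

α = 0.690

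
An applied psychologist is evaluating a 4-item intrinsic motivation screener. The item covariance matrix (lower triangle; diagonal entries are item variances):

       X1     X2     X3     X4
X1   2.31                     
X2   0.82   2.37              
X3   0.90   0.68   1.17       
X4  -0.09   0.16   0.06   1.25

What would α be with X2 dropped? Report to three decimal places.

α = 0.403

Remaining items: X1, X3, X4 (k = 3).
ΣVar(i) = 2.31 + 1.17 + 1.25 = 4.73
σ²_T = 4.73 + 2 × 0.87 = 6.47
α (item deleted) = (3/2)·(1 − 4.73/6.47) = 0.403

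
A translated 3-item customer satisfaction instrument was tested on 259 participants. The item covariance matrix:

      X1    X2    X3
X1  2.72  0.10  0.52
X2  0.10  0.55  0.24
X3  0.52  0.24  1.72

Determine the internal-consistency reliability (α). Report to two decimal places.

α = 0.38

Σσ²ᵢ = 2.72 + 0.55 + 1.72 = 4.99
Sum of off-diagonal covariances = 0.86
σ²_total = 4.99 + 2 × 0.86 = 6.71
α = (k/(k−1))·(1 − Σσ²ᵢ/σ²_total) = (3/2)·(1 − 4.99/6.71) = 0.38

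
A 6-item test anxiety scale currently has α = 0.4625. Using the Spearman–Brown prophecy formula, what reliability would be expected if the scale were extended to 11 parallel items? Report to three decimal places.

Length factor m = 11/6 = 1.8333
α' = m·α / (1 + (m−1)·α)
   = 11/6 × 0.4625 / (1 + (11/6 − 1) × 0.4625)
   = 0.8479 / 1.3854 = 0.612

predicted reliability = 0.612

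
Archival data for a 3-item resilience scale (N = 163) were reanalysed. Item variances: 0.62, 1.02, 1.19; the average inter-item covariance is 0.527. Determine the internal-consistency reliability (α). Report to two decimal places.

Σσ²ᵢ = 0.62 + 1.02 + 1.19 = 2.83
Sum of the 3 distinct covariances = 3 × 0.527 = 1.581
σ²_T = Σσ²ᵢ + 2·Σcov = 2.83 + 2 × 1.581 = 5.992
α = (3/2)·(1 − 2.83/5.992) = 0.79

α = 0.79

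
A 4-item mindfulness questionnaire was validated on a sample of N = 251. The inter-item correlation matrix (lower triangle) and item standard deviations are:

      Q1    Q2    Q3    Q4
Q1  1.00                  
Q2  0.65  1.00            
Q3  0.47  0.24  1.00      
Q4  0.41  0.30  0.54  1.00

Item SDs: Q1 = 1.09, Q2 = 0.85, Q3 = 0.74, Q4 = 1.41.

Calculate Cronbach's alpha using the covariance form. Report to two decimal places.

α = 0.73

Σσ²ᵢ = 1.09² + 0.85² + 0.74² + 1.41² = 4.4463
Covariances σ_ij = r_ij · s_i · s_j:
  σ(Q1,Q2) = 0.65 × 1.09 × 0.85 = 0.6022
  σ(Q1,Q3) = 0.47 × 1.09 × 0.74 = 0.3791
  σ(Q1,Q4) = 0.41 × 1.09 × 1.41 = 0.6301
  σ(Q2,Q3) = 0.24 × 0.85 × 0.74 = 0.1510
  σ(Q2,Q4) = 0.30 × 0.85 × 1.41 = 0.3595
  σ(Q3,Q4) = 0.54 × 0.74 × 1.41 = 0.5634
σ²_T = Σσ²ᵢ + 2·Σσ_ij = 4.4463 + 2 × 2.6853 = 9.8169
α = (4/3)·(1 − 4.4463/9.8169) = 0.73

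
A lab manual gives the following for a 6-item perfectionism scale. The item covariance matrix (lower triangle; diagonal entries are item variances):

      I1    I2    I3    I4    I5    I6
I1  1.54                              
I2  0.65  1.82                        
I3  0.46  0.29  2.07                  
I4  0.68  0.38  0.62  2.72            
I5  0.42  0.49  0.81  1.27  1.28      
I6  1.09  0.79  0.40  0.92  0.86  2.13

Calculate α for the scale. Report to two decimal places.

α = 0.76

Σσ²ᵢ = 1.54 + 1.82 + 2.07 + 2.72 + 1.28 + 2.13 = 11.56
Sum of off-diagonal covariances = 10.13
Var(T) = 11.56 + 2 × 10.13 = 31.82
α = (k/(k−1))·(1 − Σσ²ᵢ/Var(T)) = (6/5)·(1 − 11.56/31.82) = 0.76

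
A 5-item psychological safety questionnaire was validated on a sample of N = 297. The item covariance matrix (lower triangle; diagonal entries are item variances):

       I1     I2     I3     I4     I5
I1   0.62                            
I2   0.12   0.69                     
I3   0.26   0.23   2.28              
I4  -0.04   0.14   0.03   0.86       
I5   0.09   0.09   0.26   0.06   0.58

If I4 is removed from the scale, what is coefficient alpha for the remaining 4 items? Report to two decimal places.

coefficient alpha = 0.45

Remaining items: I1, I2, I3, I5 (k = 4).
ΣVar(i) = 0.62 + 0.69 + 2.28 + 0.58 = 4.17
total variance = 4.17 + 2 × 1.05 = 6.27
α (item deleted) = (4/3)·(1 − 4.17/6.27) = 0.45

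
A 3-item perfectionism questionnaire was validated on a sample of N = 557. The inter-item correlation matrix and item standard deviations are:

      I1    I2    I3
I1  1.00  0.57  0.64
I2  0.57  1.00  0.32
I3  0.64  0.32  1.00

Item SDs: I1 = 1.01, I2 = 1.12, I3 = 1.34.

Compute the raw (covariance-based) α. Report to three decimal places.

Σσ²ᵢ = 1.01² + 1.12² + 1.34² = 4.0701
Covariances σ_ij = r_ij · s_i · s_j:
  σ(I1,I2) = 0.57 × 1.01 × 1.12 = 0.6448
  σ(I1,I3) = 0.64 × 1.01 × 1.34 = 0.8662
  σ(I2,I3) = 0.32 × 1.12 × 1.34 = 0.4803
σ²_T = Σσ²ᵢ + 2·Σσ_ij = 4.0701 + 2 × 1.9913 = 8.0527
α = (3/2)·(1 − 4.0701/8.0527) = 0.742

α = 0.742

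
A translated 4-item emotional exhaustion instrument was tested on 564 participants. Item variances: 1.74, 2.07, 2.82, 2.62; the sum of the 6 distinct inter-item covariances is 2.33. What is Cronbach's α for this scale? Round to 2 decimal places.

α = 0.45

sum of item variances = 1.74 + 2.07 + 2.82 + 2.62 = 9.25
Sum of distinct covariances = 2.33
Var(T) = sum of item variances + 2·Σcov = 9.25 + 2 × 2.33 = 13.91
α = (4/3)·(1 − 9.25/13.91) = 0.45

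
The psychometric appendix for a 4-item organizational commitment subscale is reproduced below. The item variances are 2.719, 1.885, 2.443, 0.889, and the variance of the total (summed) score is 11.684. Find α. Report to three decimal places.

ΣVar(i) = 2.719 + 1.885 + 2.443 + 0.889 = 7.936
α = (k/(k−1))·(1 − ΣVar(i)/Var(T)) = (4/3)·(1 − 7.936/11.684) = 0.428

α = 0.428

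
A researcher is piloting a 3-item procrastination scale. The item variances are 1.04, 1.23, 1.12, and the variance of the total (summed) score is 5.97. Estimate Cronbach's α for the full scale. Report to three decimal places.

Σσᵢ² = 1.04 + 1.23 + 1.12 = 3.39
α = (k/(k−1))·(1 − Σσᵢ²/σ²_total) = (3/2)·(1 − 3.39/5.97) = 0.648

Cronbach's α = 0.648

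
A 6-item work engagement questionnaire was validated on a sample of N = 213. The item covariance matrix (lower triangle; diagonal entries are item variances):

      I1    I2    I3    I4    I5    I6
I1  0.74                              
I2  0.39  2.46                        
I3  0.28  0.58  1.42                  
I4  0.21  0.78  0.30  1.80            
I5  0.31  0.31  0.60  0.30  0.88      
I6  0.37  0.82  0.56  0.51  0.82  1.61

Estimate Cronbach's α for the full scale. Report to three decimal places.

α = 0.739

ΣVar(i) = 0.74 + 2.46 + 1.42 + 1.80 + 0.88 + 1.61 = 8.91
Σ_{i<j} σ_ij = 7.14
total variance = 8.91 + 2 × 7.14 = 23.19
α = (k/(k−1))·(1 − ΣVar(i)/total variance) = (6/5)·(1 − 8.91/23.19) = 0.739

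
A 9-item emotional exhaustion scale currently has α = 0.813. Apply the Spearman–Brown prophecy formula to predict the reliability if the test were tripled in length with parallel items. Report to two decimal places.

Length factor m = 3
α' = m·α / (1 + (m−1)·α)
   = 3 × 0.813 / (1 + (3 − 1) × 0.813)
   = 2.4390 / 2.6260 = 0.93

predicted reliability = 0.93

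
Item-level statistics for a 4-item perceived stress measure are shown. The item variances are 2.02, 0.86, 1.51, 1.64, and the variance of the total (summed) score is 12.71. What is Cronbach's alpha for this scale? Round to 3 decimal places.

Σσᵢ² = 2.02 + 0.86 + 1.51 + 1.64 = 6.03
α = (k/(k−1))·(1 − Σσᵢ²/Var(T)) = (4/3)·(1 − 6.03/12.71) = 0.701

α = 0.701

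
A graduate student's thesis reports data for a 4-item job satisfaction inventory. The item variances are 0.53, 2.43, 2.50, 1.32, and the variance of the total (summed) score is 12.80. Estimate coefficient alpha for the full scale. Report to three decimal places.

coefficient alpha = 0.627

ΣVar(i) = 0.53 + 2.43 + 2.50 + 1.32 = 6.78
α = (k/(k−1))·(1 − ΣVar(i)/Var(T)) = (4/3)·(1 − 6.78/12.80) = 0.627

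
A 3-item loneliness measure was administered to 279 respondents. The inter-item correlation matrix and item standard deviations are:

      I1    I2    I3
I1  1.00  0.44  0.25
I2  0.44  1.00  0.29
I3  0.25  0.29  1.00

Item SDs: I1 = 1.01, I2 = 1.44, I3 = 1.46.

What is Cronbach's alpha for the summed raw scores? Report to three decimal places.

Σσ²ᵢ = 1.01² + 1.44² + 1.46² = 5.2253
Covariances σ_ij = r_ij · s_i · s_j:
  σ(I1,I2) = 0.44 × 1.01 × 1.44 = 0.6399
  σ(I1,I3) = 0.25 × 1.01 × 1.46 = 0.3686
  σ(I2,I3) = 0.29 × 1.44 × 1.46 = 0.6097
σ²_T = Σσ²ᵢ + 2·Σσ_ij = 5.2253 + 2 × 1.6182 = 8.4617
α = (3/2)·(1 − 5.2253/8.4617) = 0.574

Cronbach's alpha = 0.574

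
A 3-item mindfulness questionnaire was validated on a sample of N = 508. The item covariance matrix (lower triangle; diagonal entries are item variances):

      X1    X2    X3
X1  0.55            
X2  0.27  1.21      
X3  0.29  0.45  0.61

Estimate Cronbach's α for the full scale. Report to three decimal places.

ΣVar(i) = 0.55 + 1.21 + 0.61 = 2.37
Σ_{i<j} σ_ij = 1.01
σ²_T = 2.37 + 2 × 1.01 = 4.39
α = (k/(k−1))·(1 − ΣVar(i)/σ²_T) = (3/2)·(1 − 2.37/4.39) = 0.690

Cronbach's α = 0.690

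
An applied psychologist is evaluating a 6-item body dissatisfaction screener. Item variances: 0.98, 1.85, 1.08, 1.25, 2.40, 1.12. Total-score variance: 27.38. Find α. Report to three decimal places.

Σσᵢ² = 0.98 + 1.85 + 1.08 + 1.25 + 2.40 + 1.12 = 8.68
α = (k/(k−1))·(1 − Σσᵢ²/σ²_total) = (6/5)·(1 − 8.68/27.38) = 0.820

α = 0.820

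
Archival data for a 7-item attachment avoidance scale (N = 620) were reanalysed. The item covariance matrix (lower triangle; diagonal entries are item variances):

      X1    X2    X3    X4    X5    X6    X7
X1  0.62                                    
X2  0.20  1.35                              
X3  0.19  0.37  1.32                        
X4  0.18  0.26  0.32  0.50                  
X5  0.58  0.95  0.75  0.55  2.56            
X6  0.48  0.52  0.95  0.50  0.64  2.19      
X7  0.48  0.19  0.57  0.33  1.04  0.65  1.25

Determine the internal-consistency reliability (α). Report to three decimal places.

Σσ²ᵢ = 0.62 + 1.35 + 1.32 + 0.50 + 2.56 + 2.19 + 1.25 = 9.79
Sum of the distinct covariances = 10.70
σ²_T = 9.79 + 2 × 10.70 = 31.19
α = (k/(k−1))·(1 − Σσ²ᵢ/σ²_T) = (7/6)·(1 − 9.79/31.19) = 0.800

α = 0.800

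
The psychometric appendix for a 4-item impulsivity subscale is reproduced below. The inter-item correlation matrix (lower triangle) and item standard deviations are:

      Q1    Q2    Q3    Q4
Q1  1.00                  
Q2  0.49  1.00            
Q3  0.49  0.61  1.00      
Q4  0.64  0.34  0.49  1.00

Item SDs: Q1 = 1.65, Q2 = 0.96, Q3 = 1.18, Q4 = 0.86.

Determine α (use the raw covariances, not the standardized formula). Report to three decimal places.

Σσ²ᵢ = 1.65² + 0.96² + 1.18² + 0.86² = 5.7761
Covariances σ_ij = r_ij · s_i · s_j:
  σ(Q1,Q2) = 0.49 × 1.65 × 0.96 = 0.7762
  σ(Q1,Q3) = 0.49 × 1.65 × 1.18 = 0.9540
  σ(Q1,Q4) = 0.64 × 1.65 × 0.86 = 0.9082
  σ(Q2,Q3) = 0.61 × 0.96 × 1.18 = 0.6910
  σ(Q2,Q4) = 0.34 × 0.96 × 0.86 = 0.2807
  σ(Q3,Q4) = 0.49 × 1.18 × 0.86 = 0.4973
σ²_T = Σσ²ᵢ + 2·Σσ_ij = 5.7761 + 2 × 4.1074 = 13.9909
α = (4/3)·(1 − 5.7761/13.9909) = 0.783

α = 0.783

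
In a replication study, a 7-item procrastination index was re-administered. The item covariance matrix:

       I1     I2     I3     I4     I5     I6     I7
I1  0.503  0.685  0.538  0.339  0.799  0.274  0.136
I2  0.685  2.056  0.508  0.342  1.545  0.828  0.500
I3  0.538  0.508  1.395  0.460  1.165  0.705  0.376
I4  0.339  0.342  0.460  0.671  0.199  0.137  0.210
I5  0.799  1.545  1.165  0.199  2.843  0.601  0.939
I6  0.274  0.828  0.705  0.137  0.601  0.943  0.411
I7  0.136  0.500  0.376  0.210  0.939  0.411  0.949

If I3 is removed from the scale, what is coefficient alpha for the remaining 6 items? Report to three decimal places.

α = 0.799

Remaining items: I1, I2, I4, I5, I6, I7 (k = 6).
Σσ²ᵢ = 0.503 + 2.056 + 0.671 + 2.843 + 0.943 + 0.949 = 7.965
Var(T) = 7.965 + 2 × 7.945 = 23.855
α (item deleted) = (6/5)·(1 − 7.965/23.855) = 0.799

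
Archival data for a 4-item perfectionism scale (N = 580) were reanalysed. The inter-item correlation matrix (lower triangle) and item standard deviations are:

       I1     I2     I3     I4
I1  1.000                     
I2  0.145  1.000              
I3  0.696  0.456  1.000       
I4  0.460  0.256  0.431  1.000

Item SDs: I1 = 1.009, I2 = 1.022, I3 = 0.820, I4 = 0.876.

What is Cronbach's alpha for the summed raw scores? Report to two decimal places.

Cronbach's alpha = 0.72

Σσ²ᵢ = 1.009² + 1.022² + 0.820² + 0.876² = 3.5023
Covariances σ_ij = r_ij · s_i · s_j:
  σ(I1,I2) = 0.145 × 1.009 × 1.022 = 0.1495
  σ(I1,I3) = 0.696 × 1.009 × 0.820 = 0.5759
  σ(I1,I4) = 0.460 × 1.009 × 0.876 = 0.4066
  σ(I2,I3) = 0.456 × 1.022 × 0.820 = 0.3821
  σ(I2,I4) = 0.256 × 1.022 × 0.876 = 0.2292
  σ(I3,I4) = 0.431 × 0.820 × 0.876 = 0.3096
σ²_T = Σσ²ᵢ + 2·Σσ_ij = 3.5023 + 2 × 2.0529 = 7.6081
α = (4/3)·(1 − 3.5023/7.6081) = 0.72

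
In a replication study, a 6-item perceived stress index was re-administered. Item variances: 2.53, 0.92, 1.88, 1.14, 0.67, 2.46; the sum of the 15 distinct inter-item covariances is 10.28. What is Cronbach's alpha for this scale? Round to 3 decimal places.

Cronbach's alpha = 0.818

Σσᵢ² = 2.53 + 0.92 + 1.88 + 1.14 + 0.67 + 2.46 = 9.60
Sum of distinct covariances = 10.28
σ²_T = Σσᵢ² + 2·Σcov = 9.60 + 2 × 10.28 = 30.16
α = (6/5)·(1 − 9.60/30.16) = 0.818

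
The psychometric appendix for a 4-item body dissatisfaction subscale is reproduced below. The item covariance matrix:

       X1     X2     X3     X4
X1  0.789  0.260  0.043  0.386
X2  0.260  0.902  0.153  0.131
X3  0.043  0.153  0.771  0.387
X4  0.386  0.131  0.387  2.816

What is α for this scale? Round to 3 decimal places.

sum of item variances = 0.789 + 0.902 + 0.771 + 2.816 = 5.278
Sum of off-diagonal covariances = 1.360
σ²_total = 5.278 + 2 × 1.360 = 7.998
α = (k/(k−1))·(1 − sum of item variances/σ²_total) = (4/3)·(1 − 5.278/7.998) = 0.453

α = 0.453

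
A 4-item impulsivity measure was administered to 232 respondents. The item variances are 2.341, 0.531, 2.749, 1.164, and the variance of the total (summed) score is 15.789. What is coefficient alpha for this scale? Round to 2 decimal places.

sum of item variances = 2.341 + 0.531 + 2.749 + 1.164 = 6.785
α = (k/(k−1))·(1 − sum of item variances/σ²_total) = (4/3)·(1 − 6.785/15.789) = 0.76

α = 0.76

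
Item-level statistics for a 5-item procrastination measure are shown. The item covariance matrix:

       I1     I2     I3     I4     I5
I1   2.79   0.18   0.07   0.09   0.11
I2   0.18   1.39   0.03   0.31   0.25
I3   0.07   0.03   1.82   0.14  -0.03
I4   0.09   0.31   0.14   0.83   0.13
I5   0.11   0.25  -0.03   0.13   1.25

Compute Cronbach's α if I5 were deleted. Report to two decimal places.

Remaining items: I1, I2, I3, I4 (k = 4).
Σσᵢ² = 2.79 + 1.39 + 1.82 + 0.83 = 6.83
σ²_total = 6.83 + 2 × 0.82 = 8.47
α (item deleted) = (4/3)·(1 − 6.83/8.47) = 0.26

α = 0.26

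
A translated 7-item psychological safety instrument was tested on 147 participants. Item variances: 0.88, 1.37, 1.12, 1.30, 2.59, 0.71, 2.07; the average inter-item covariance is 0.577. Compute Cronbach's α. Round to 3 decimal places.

α = 0.825

sum of item variances = 0.88 + 1.37 + 1.12 + 1.30 + 2.59 + 0.71 + 2.07 = 10.04
Sum of the 21 distinct covariances = 21 × 0.577 = 12.117
Var(T) = sum of item variances + 2·Σcov = 10.04 + 2 × 12.117 = 34.274
α = (7/6)·(1 − 10.04/34.274) = 0.825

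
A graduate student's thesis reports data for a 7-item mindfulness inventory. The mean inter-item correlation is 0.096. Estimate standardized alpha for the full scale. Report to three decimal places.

standardized alpha = 0.426

Standardized α = k·r̄ / (1 + (k−1)·r̄) = 7 × 0.096 / (1 + 6 × 0.096)
  = 0.6720 / 1.5760 = 0.426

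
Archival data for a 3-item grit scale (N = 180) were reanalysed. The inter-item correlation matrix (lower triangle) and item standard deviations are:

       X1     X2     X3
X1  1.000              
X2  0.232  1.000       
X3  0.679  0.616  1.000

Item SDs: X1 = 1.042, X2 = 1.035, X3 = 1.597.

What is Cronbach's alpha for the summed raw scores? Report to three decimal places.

Σσ²ᵢ = 1.042² + 1.035² + 1.597² = 4.7074
Covariances σ_ij = r_ij · s_i · s_j:
  σ(X1,X2) = 0.232 × 1.042 × 1.035 = 0.2502
  σ(X1,X3) = 0.679 × 1.042 × 1.597 = 1.1299
  σ(X2,X3) = 0.616 × 1.035 × 1.597 = 1.0182
σ²_T = Σσ²ᵢ + 2·Σσ_ij = 4.7074 + 2 × 2.3983 = 9.5040
α = (3/2)·(1 − 4.7074/9.5040) = 0.757

Cronbach's alpha = 0.757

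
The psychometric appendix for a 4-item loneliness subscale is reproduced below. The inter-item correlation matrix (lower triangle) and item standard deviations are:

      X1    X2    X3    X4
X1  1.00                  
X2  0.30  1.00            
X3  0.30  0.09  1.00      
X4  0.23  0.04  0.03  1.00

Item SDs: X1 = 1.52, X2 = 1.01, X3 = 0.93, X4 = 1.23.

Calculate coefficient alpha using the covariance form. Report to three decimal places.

Σσ²ᵢ = 1.52² + 1.01² + 0.93² + 1.23² = 5.7083
Covariances σ_ij = r_ij · s_i · s_j:
  σ(X1,X2) = 0.30 × 1.52 × 1.01 = 0.4606
  σ(X1,X3) = 0.30 × 1.52 × 0.93 = 0.4241
  σ(X1,X4) = 0.23 × 1.52 × 1.23 = 0.4300
  σ(X2,X3) = 0.09 × 1.01 × 0.93 = 0.0845
  σ(X2,X4) = 0.04 × 1.01 × 1.23 = 0.0497
  σ(X3,X4) = 0.03 × 0.93 × 1.23 = 0.0343
σ²_T = Σσ²ᵢ + 2·Σσ_ij = 5.7083 + 2 × 1.4832 = 8.6747
α = (4/3)·(1 − 5.7083/8.6747) = 0.456

coefficient alpha = 0.456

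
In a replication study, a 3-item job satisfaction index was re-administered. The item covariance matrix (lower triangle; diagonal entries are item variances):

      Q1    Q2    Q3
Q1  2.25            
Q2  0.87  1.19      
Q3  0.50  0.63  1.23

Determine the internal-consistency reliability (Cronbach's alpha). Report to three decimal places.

Cronbach's alpha = 0.692

sum of item variances = 2.25 + 1.19 + 1.23 = 4.67
Sum of off-diagonal covariances = 2.00
total variance = 4.67 + 2 × 2.00 = 8.67
α = (k/(k−1))·(1 − sum of item variances/total variance) = (3/2)·(1 − 4.67/8.67) = 0.692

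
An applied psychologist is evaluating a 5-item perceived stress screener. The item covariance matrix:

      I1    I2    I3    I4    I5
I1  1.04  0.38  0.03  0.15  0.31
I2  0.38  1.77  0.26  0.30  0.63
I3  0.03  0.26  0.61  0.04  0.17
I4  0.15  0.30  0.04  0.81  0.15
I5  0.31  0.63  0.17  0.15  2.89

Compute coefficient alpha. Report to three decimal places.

Σσ²ᵢ = 1.04 + 1.77 + 0.61 + 0.81 + 2.89 = 7.12
Sum of off-diagonal covariances = 2.42
σ²_total = 7.12 + 2 × 2.42 = 11.96
α = (k/(k−1))·(1 − Σσ²ᵢ/σ²_total) = (5/4)·(1 − 7.12/11.96) = 0.506

coefficient alpha = 0.506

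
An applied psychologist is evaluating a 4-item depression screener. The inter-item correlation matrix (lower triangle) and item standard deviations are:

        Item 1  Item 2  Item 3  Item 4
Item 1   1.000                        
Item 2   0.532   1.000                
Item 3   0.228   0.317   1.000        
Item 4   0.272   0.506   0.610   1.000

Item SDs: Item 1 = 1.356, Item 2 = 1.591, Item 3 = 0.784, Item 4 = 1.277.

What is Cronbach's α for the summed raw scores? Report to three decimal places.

Σσ²ᵢ = 1.356² + 1.591² + 0.784² + 1.277² = 6.6154
Covariances σ_ij = r_ij · s_i · s_j:
  σ(Item 1,Item 2) = 0.532 × 1.356 × 1.591 = 1.1477
  σ(Item 1,Item 3) = 0.228 × 1.356 × 0.784 = 0.2424
  σ(Item 1,Item 4) = 0.272 × 1.356 × 1.277 = 0.4710
  σ(Item 2,Item 3) = 0.317 × 1.591 × 0.784 = 0.3954
  σ(Item 2,Item 4) = 0.506 × 1.591 × 1.277 = 1.0280
  σ(Item 3,Item 4) = 0.610 × 0.784 × 1.277 = 0.6107
σ²_T = Σσ²ᵢ + 2·Σσ_ij = 6.6154 + 2 × 3.8952 = 14.4058
α = (4/3)·(1 − 6.6154/14.4058) = 0.721

Cronbach's α = 0.721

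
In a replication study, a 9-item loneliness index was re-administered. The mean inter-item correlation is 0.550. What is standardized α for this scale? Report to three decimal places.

Standardized α = k·r̄ / (1 + (k−1)·r̄) = 9 × 0.550 / (1 + 8 × 0.550)
  = 4.9500 / 5.4000 = 0.917

α = 0.917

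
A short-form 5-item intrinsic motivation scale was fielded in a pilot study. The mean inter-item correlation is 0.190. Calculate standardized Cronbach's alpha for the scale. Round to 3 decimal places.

Standardized α = k·r̄ / (1 + (k−1)·r̄) = 5 × 0.190 / (1 + 4 × 0.190)
  = 0.9500 / 1.7600 = 0.540

standardized Cronbach's alpha = 0.540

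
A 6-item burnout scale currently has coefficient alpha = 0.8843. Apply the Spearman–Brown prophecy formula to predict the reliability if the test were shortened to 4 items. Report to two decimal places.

predicted reliability = 0.84

Length factor m = 4/6 = 0.6667
α' = m·α / (1 − (1−m)·α)
   = 4/6 × 0.8843 / (1 − (1 − 4/6) × 0.8843)
   = 0.5895 / 0.7052 = 0.84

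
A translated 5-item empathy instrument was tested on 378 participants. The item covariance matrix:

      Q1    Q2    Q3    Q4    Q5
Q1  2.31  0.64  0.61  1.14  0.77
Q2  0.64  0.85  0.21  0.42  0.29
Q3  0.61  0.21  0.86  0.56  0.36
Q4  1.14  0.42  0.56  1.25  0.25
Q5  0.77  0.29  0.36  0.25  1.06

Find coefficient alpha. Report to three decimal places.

Σσ²ᵢ = 2.31 + 0.85 + 0.86 + 1.25 + 1.06 = 6.33
Σ_{i<j} σ_ij = 5.25
σ²_T = 6.33 + 2 × 5.25 = 16.83
α = (k/(k−1))·(1 − Σσ²ᵢ/σ²_T) = (5/4)·(1 − 6.33/16.83) = 0.780

coefficient alpha = 0.780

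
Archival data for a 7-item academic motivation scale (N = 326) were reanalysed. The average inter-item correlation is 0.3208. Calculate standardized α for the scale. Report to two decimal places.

α = 0.77

Standardized α = k·r̄ / (1 + (k−1)·r̄) = 7 × 0.3208 / (1 + 6 × 0.3208)
  = 2.2456 / 2.9248 = 0.77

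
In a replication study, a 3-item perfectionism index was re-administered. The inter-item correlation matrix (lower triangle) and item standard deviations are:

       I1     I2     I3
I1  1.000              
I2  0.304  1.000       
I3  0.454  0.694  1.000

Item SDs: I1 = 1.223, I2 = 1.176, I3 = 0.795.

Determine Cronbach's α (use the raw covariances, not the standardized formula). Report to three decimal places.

Cronbach's α = 0.698

Σσ²ᵢ = 1.223² + 1.176² + 0.795² = 3.5107
Covariances σ_ij = r_ij · s_i · s_j:
  σ(I1,I2) = 0.304 × 1.223 × 1.176 = 0.4372
  σ(I1,I3) = 0.454 × 1.223 × 0.795 = 0.4414
  σ(I2,I3) = 0.694 × 1.176 × 0.795 = 0.6488
σ²_T = Σσ²ᵢ + 2·Σσ_ij = 3.5107 + 2 × 1.5274 = 6.5655
α = (3/2)·(1 − 3.5107/6.5655) = 0.698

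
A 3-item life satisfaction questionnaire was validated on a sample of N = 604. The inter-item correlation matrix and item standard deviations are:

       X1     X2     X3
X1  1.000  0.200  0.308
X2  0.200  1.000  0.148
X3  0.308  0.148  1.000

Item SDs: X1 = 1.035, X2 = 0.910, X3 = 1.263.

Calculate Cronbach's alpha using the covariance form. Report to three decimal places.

α = 0.455

Σσ²ᵢ = 1.035² + 0.910² + 1.263² = 3.4945
Covariances σ_ij = r_ij · s_i · s_j:
  σ(X1,X2) = 0.200 × 1.035 × 0.910 = 0.1884
  σ(X1,X3) = 0.308 × 1.035 × 1.263 = 0.4026
  σ(X2,X3) = 0.148 × 0.910 × 1.263 = 0.1701
σ²_T = Σσ²ᵢ + 2·Σσ_ij = 3.4945 + 2 × 0.7611 = 5.0167
α = (3/2)·(1 − 3.4945/5.0167) = 0.455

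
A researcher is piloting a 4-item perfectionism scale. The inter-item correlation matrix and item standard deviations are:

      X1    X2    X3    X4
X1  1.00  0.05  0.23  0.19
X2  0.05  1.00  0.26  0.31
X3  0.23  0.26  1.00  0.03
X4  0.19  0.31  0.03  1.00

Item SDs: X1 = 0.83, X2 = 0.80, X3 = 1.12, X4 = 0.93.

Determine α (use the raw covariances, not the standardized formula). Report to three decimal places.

Σσ²ᵢ = 0.83² + 0.80² + 1.12² + 0.93² = 3.4482
Covariances σ_ij = r_ij · s_i · s_j:
  σ(X1,X2) = 0.05 × 0.83 × 0.80 = 0.0332
  σ(X1,X3) = 0.23 × 0.83 × 1.12 = 0.2138
  σ(X1,X4) = 0.19 × 0.83 × 0.93 = 0.1467
  σ(X2,X3) = 0.26 × 0.80 × 1.12 = 0.2330
  σ(X2,X4) = 0.31 × 0.80 × 0.93 = 0.2306
  σ(X3,X4) = 0.03 × 1.12 × 0.93 = 0.0312
σ²_T = Σσ²ᵢ + 2·Σσ_ij = 3.4482 + 2 × 0.8885 = 5.2252
α = (4/3)·(1 − 3.4482/5.2252) = 0.453

α = 0.453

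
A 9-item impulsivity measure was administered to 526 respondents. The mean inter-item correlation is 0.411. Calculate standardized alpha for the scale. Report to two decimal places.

α = 0.86

Standardized α = k·r̄ / (1 + (k−1)·r̄) = 9 × 0.411 / (1 + 8 × 0.411)
  = 3.6990 / 4.2880 = 0.86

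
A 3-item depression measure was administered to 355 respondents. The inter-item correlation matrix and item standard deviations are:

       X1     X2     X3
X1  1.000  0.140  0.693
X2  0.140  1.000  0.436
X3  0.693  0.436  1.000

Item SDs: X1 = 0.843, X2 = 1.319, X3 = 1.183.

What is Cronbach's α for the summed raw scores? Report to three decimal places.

Cronbach's α = 0.664

Σσ²ᵢ = 0.843² + 1.319² + 1.183² = 3.8499
Covariances σ_ij = r_ij · s_i · s_j:
  σ(X1,X2) = 0.140 × 0.843 × 1.319 = 0.1557
  σ(X1,X3) = 0.693 × 0.843 × 1.183 = 0.6911
  σ(X2,X3) = 0.436 × 1.319 × 1.183 = 0.6803
σ²_T = Σσ²ᵢ + 2·Σσ_ij = 3.8499 + 2 × 1.5271 = 6.9041
α = (3/2)·(1 − 3.8499/6.9041) = 0.664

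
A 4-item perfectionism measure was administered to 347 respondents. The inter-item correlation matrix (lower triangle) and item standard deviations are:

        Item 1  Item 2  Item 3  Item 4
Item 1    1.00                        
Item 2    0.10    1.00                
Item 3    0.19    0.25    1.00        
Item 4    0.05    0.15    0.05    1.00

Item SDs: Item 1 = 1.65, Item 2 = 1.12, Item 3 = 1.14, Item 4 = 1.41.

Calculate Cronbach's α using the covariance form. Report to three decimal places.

Cronbach's α = 0.350

Σσ²ᵢ = 1.65² + 1.12² + 1.14² + 1.41² = 7.2646
Covariances σ_ij = r_ij · s_i · s_j:
  σ(Item 1,Item 2) = 0.10 × 1.65 × 1.12 = 0.1848
  σ(Item 1,Item 3) = 0.19 × 1.65 × 1.14 = 0.3574
  σ(Item 1,Item 4) = 0.05 × 1.65 × 1.41 = 0.1163
  σ(Item 2,Item 3) = 0.25 × 1.12 × 1.14 = 0.3192
  σ(Item 2,Item 4) = 0.15 × 1.12 × 1.41 = 0.2369
  σ(Item 3,Item 4) = 0.05 × 1.14 × 1.41 = 0.0804
σ²_T = Σσ²ᵢ + 2·Σσ_ij = 7.2646 + 2 × 1.2950 = 9.8546
α = (4/3)·(1 − 7.2646/9.8546) = 0.350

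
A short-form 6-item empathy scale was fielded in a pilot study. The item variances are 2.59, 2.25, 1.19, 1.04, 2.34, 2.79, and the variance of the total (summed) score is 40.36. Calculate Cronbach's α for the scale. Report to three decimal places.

Σσ²ᵢ = 2.59 + 2.25 + 1.19 + 1.04 + 2.34 + 2.79 = 12.20
α = (k/(k−1))·(1 − Σσ²ᵢ/σ²_total) = (6/5)·(1 − 12.20/40.36) = 0.837

α = 0.837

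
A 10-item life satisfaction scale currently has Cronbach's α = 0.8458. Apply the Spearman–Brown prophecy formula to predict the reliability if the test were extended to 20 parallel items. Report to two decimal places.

Length factor m = 20/10 = 2.0000
α' = m·α / (1 + (m−1)·α)
   = 20/10 × 0.8458 / (1 + (20/10 − 1) × 0.8458)
   = 1.6916 / 1.8458 = 0.92

predicted reliability = 0.92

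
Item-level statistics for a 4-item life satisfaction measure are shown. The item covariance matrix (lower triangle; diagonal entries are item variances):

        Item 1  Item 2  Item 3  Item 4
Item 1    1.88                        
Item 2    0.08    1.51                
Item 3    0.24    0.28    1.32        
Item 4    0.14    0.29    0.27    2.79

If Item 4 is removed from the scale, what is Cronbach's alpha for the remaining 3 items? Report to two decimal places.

Cronbach's alpha = 0.30

Remaining items: Item 1, Item 2, Item 3 (k = 3).
sum of item variances = 1.88 + 1.51 + 1.32 = 4.71
total variance = 4.71 + 2 × 0.60 = 5.91
α (item deleted) = (3/2)·(1 − 4.71/5.91) = 0.30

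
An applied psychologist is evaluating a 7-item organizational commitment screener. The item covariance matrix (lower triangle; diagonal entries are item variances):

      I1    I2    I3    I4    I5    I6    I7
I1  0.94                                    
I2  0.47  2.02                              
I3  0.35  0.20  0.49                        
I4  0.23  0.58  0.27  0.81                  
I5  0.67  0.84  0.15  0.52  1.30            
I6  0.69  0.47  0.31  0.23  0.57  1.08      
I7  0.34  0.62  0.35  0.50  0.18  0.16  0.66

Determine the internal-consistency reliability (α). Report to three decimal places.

α = 0.822

Σσ²ᵢ = 0.94 + 2.02 + 0.49 + 0.81 + 1.30 + 1.08 + 0.66 = 7.30
Σ_{i<j} σ_ij = 8.70
σ²_T = 7.30 + 2 × 8.70 = 24.70
α = (k/(k−1))·(1 − Σσ²ᵢ/σ²_T) = (7/6)·(1 − 7.30/24.70) = 0.822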